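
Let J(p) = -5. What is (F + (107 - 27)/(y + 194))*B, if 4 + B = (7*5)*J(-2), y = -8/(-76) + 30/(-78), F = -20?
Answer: 167762380/47849 ≈ 3506.1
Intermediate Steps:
y = -69/247 (y = -8*(-1/76) + 30*(-1/78) = 2/19 - 5/13 = -69/247 ≈ -0.27935)
B = -179 (B = -4 + (7*5)*(-5) = -4 + 35*(-5) = -4 - 175 = -179)
(F + (107 - 27)/(y + 194))*B = (-20 + (107 - 27)/(-69/247 + 194))*(-179) = (-20 + 80/(47849/247))*(-179) = (-20 + 80*(247/47849))*(-179) = (-20 + 19760/47849)*(-179) = -937220/47849*(-179) = 167762380/47849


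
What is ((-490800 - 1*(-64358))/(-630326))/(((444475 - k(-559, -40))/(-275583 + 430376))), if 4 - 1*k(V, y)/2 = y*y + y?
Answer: 33005118253/141062861681 ≈ 0.23397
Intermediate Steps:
k(V, y) = 8 - 2*y - 2*y**2 (k(V, y) = 8 - 2*(y*y + y) = 8 - 2*(y**2 + y) = 8 - 2*(y + y**2) = 8 + (-2*y - 2*y**2) = 8 - 2*y - 2*y**2)
((-490800 - 1*(-64358))/(-630326))/(((444475 - k(-559, -40))/(-275583 + 430376))) = ((-490800 - 1*(-64358))/(-630326))/(((444475 - (8 - 2*(-40) - 2*(-40)**2))/(-275583 + 430376))) = ((-490800 + 64358)*(-1/630326))/(((444475 - (8 + 80 - 2*1600))/154793)) = (-426442*(-1/630326))/(((444475 - (8 + 80 - 3200))*(1/154793))) = 213221/(315163*(((444475 - 1*(-3112))*(1/154793)))) = 213221/(315163*(((444475 + 3112)*(1/154793)))) = 213221/(315163*((447587*(1/154793)))) = 213221/(315163*(447587/154793)) = (213221/315163)*(154793/447587) = 33005118253/141062861681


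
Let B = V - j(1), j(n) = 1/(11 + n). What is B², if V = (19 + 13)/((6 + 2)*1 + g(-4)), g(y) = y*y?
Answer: 25/16 ≈ 1.5625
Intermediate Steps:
g(y) = y²
V = 4/3 (V = (19 + 13)/((6 + 2)*1 + (-4)²) = 32/(8*1 + 16) = 32/(8 + 16) = 32/24 = 32*(1/24) = 4/3 ≈ 1.3333)
B = 5/4 (B = 4/3 - 1/(11 + 1) = 4/3 - 1/12 = 5/4 ≈ 1.2500)
B² = (5/4)² = 25/16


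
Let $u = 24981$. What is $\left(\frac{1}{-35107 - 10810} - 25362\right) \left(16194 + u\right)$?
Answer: $- \frac{47950220872125}{45917} \approx -1.0443 \cdot 10^{9}$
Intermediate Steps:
$\left(\frac{1}{-35107 - 10810} - 25362\right) \left(16194 + u\right) = \left(\frac{1}{-35107 - 10810} - 25362\right) \left(16194 + 24981\right) = \left(\frac{1}{-45917} - 25362\right) 41175 = \left(- \frac{1}{45917} - 25362\right) 41175 = \left(- \frac{1164546955}{45917}\right) 41175 = - \frac{47950220872125}{45917}$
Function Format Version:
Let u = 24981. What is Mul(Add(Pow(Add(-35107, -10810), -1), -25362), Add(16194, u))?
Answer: Rational(-47950220872125, 45917) ≈ -1.0443e+9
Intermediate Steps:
Mul(Add(Pow(Add(-35107, -10810), -1), -25362), Add(16194, u)) = Mul(Add(Pow(Add(-35107, -10810), -1), -25362), Add(16194, 24981)) = Mul(Add(Pow(-45917, -1), -25362), 41175) = Mul(Add(Rational(-1, 45917), -25362), 41175) = Mul(Rational(-1164546955, 45917), 41175) = Rational(-47950220872125, 45917)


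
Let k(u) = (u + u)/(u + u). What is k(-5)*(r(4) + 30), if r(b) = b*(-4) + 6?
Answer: 20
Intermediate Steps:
r(b) = 6 - 4*b (r(b) = -4*b + 6 = 6 - 4*b)
k(u) = 1 (k(u) = (2*u)/((2*u)) = (2*u)*(1/(2*u)) = 1)
k(-5)*(r(4) + 30) = 1*((6 - 4*4) + 30) = 1*((6 - 16) + 30) = 1*(-10 + 30) = 1*20 = 20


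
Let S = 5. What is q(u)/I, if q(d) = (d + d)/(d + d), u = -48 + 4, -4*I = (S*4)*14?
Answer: -1/70 ≈ -0.014286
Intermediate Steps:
I = -70 (I = -5*4*14/4 = -5*14 = -¼*280 = -70)
u = -44
q(d) = 1 (q(d) = (2*d)/((2*d)) = (2*d)*(1/(2*d)) = 1)
q(u)/I = 1/(-70) = 1*(-1/70) = -1/70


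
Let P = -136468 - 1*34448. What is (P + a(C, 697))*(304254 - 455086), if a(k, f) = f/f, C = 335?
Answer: 25779451280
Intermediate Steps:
a(k, f) = 1
P = -170916 (P = -136468 - 34448 = -170916)
(P + a(C, 697))*(304254 - 455086) = (-170916 + 1)*(304254 - 455086) = -170915*(-150832) = 25779451280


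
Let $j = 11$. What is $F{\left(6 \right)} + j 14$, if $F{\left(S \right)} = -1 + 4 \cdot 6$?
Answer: $177$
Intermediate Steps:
$F{\left(S \right)} = 23$ ($F{\left(S \right)} = -1 + 24 = 23$)
$F{\left(6 \right)} + j 14 = 23 + 11 \cdot 14 = 23 + 154 = 177$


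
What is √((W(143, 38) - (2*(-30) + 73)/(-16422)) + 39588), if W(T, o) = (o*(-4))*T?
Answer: √4814364777054/16422 ≈ 133.61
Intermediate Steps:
W(T, o) = -4*T*o (W(T, o) = (-4*o)*T = -4*T*o)
√((W(143, 38) - (2*(-30) + 73)/(-16422)) + 39588) = √((-4*143*38 - (2*(-30) + 73)/(-16422)) + 39588) = √((-21736 - (-60 + 73)*(-1)/16422) + 39588) = √((-21736 - 13*(-1)/16422) + 39588) = √((-21736 - 1*(-13/16422)) + 39588) = √((-21736 + 13/16422) + 39588) = √(-356948579/16422 + 39588) = √(293165557/16422) = √4814364777054/16422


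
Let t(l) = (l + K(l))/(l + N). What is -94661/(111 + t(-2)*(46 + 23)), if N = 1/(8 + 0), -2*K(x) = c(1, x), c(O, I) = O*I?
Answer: -473305/739 ≈ -640.47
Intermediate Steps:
c(O, I) = I*O
K(x) = -x/2
N = ⅛ (N = 1/8 = ⅛ ≈ 0.12500)
t(l) = l/(2*(⅛ + l)) (t(l) = (l - l/2)/(l + ⅛) = (l/2)/(⅛ + l) = l/(2*(⅛ + l)))
-94661/(111 + t(-2)*(46 + 23)) = -94661/(111 + (4*(-2)/(1 + 8*(-2)))*(46 + 23)) = -94661/(111 + (4*(-2)/(1 - 16))*69) = -94661/(111 + (4*(-2)/(-15))*69) = -94661/(111 + (4*(-2)*(-1/15))*69) = -94661/(111 + (8/15)*69) = -94661/(111 + 184/5) = -94661/739/5 = -94661*5/739 = -473305/739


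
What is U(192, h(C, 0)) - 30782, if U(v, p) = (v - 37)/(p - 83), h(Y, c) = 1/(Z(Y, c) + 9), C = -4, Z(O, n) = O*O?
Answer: -63845743/2074 ≈ -30784.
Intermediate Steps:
Z(O, n) = O**2
h(Y, c) = 1/(9 + Y**2) (h(Y, c) = 1/(Y**2 + 9) = 1/(9 + Y**2))
U(v, p) = (-37 + v)/(-83 + p)
U(192, h(C, 0)) - 30782 = (-37 + 192)/(-83 + 1/(9 + (-4)**2)) - 30782 = 155/(-83 + 1/(9 + 16)) - 30782 = 155/(-83 + 1/25) - 30782 = 155/(-2074/25) - 30782 = -25/2074*155 - 30782 = -3875/2074 - 30782 = -63845743/2074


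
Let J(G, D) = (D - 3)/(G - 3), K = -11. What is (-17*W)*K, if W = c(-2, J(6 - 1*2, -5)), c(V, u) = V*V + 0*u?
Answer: 748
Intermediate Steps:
J(G, D) = (-3 + D)/(-3 + G)
c(V, u) = V**2 (c(V, u) = V**2 + 0 = V**2)
W = 4 (W = (-2)**2 = 4)
(-17*W)*K = -17*4*(-11) = -68*(-11) = 748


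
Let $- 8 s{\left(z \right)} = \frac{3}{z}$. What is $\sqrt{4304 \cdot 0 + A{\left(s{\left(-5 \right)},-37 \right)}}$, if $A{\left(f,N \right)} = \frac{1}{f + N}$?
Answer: $\frac{2 i \sqrt{14770}}{1477} \approx 0.16457 i$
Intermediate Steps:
$s{\left(z \right)} = - \frac{3}{8 z}$ ($s{\left(z \right)} = - \frac{3 \frac{1}{z}}{8} = - \frac{3}{8 z}$)
$A{\left(f,N \right)} = \frac{1}{N + f}$
$\sqrt{4304 \cdot 0 + A{\left(s{\left(-5 \right)},-37 \right)}} = \sqrt{4304 \cdot 0 + \frac{1}{-37 - \frac{3}{8 \left(-5\right)}}} = \sqrt{0 + \frac{1}{-37 - - \frac{3}{40}}} = \sqrt{0 + \frac{1}{-37 + \frac{3}{40}}} = \sqrt{0 + \frac{1}{- \frac{1477}{40}}} = \sqrt{0 - \frac{40}{1477}} = \sqrt{- \frac{40}{1477}} = \frac{2 i \sqrt{14770}}{1477}$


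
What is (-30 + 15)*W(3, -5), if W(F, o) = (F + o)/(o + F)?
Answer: -15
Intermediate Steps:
W(F, o) = 1 (W(F, o) = (F + o)/(F + o) = 1)
(-30 + 15)*W(3, -5) = (-30 + 15)*1 = -15*1 = -15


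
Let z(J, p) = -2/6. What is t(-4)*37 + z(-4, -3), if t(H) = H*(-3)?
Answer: 1331/3 ≈ 443.67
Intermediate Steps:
t(H) = -3*H
z(J, p) = -⅓ (z(J, p) = -2*⅙ = -⅓)
t(-4)*37 + z(-4, -3) = -3*(-4)*37 - ⅓ = 12*37 - ⅓ = 444 - ⅓ = 1331/3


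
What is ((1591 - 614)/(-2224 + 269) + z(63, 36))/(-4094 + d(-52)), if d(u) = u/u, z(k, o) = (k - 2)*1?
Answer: -118278/8001815 ≈ -0.014781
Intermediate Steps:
z(k, o) = -2 + k (z(k, o) = (-2 + k)*1 = -2 + k)
d(u) = 1
((1591 - 614)/(-2224 + 269) + z(63, 36))/(-4094 + d(-52)) = ((1591 - 614)/(-2224 + 269) + (-2 + 63))/(-4094 + 1) = (977/(-1955) + 61)/(-4093) = (977*(-1/1955) + 61)*(-1/4093) = (-977/1955 + 61)*(-1/4093) = (118278/1955)*(-1/4093) = -118278/8001815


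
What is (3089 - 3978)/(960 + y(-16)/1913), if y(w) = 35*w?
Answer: -1700657/1835920 ≈ -0.92632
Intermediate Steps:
(3089 - 3978)/(960 + y(-16)/1913) = (3089 - 3978)/(960 + (35*(-16))/1913) = -889/(960 - 560*1/1913) = -889/(960 - 560/1913) = -889/1835920/1913 = -889*1913/1835920 = -1700657/1835920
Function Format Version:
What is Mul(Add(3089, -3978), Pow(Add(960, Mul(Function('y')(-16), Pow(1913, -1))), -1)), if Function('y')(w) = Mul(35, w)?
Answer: Rational(-1700657, 1835920) ≈ -0.92632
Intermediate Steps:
Mul(Add(3089, -3978), Pow(Add(960, Mul(Function('y')(-16), Pow(1913, -1))), -1)) = Mul(Add(3089, -3978), Pow(Add(960, Mul(Mul(35, -16), Pow(1913, -1))), -1)) = Mul(-889, Pow(Add(960, Mul(-560, Rational(1, 1913))), -1)) = Mul(-889, Pow(Add(960, Rational(-560, 1913)), -1)) = Mul(-889, Pow(Rational(1835920, 1913), -1)) = Mul(-889, Rational(1913, 1835920)) = Rational(-1700657, 1835920)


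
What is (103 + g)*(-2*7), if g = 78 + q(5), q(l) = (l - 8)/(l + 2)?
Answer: -2528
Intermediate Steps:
q(l) = (-8 + l)/(2 + l)
g = 543/7 (g = 78 + (-8 + 5)/(2 + 5) = 78 - 3/7 = 543/7 ≈ 77.571)
(103 + g)*(-2*7) = (103 + 543/7)*(-2*7) = (1264/7)*(-14) = -2528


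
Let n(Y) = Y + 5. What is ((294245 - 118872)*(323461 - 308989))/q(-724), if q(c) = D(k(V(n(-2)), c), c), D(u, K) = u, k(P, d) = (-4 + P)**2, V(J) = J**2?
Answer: 2537998056/25 ≈ 1.0152e+8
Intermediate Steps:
n(Y) = 5 + Y
q(c) = 25 (q(c) = (-4 + (5 - 2)**2)**2 = (-4 + 3**2)**2 = (-4 + 9)**2 = 5**2 = 25)
((294245 - 118872)*(323461 - 308989))/q(-724) = ((294245 - 118872)*(323461 - 308989))/25 = (175373*14472)*(1/25) = 2537998056*(1/25) = 2537998056/25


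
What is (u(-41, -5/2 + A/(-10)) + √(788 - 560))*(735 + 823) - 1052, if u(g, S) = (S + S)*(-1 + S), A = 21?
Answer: 1980404/25 + 3116*√57 ≈ 1.0274e+5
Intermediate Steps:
u(g, S) = 2*S*(-1 + S) (u(g, S) = (2*S)*(-1 + S) = 2*S*(-1 + S))
(u(-41, -5/2 + A/(-10)) + √(788 - 560))*(735 + 823) - 1052 = (2*(-5/2 + 21/(-10))*(-1 + (-5/2 + 21/(-10))) + √(788 - 560))*(735 + 823) - 1052 = (2*(-5*½ + 21*(-⅒))*(-1 + (-5*½ + 21*(-⅒))) + √228)*1558 - 1052 = (2*(-5/2 - 21/10)*(-1 + (-5/2 - 21/10)) + 2*√57)*1558 - 1052 = (2*(-23/5)*(-1 - 23/5) + 2*√57)*1558 - 1052 = (2*(-23/5)*(-28/5) + 2*√57)*1558 - 1052 = (1288/25 + 2*√57)*1558 - 1052 = (2006704/25 + 3116*√57) - 1052 = 1980404/25 + 3116*√57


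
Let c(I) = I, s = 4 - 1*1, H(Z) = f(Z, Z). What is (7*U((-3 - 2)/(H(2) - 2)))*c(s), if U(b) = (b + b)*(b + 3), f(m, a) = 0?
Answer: 1155/2 ≈ 577.50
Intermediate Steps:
H(Z) = 0
s = 3 (s = 4 - 1 = 3)
U(b) = 2*b*(3 + b) (U(b) = (2*b)*(3 + b) = 2*b*(3 + b))
(7*U((-3 - 2)/(H(2) - 2)))*c(s) = (7*(2*((-3 - 2)/(0 - 2))*(3 + (-3 - 2)/(0 - 2))))*3 = (7*(2*(-5/(-2))*(3 - 5/(-2))))*3 = (7*(2*(-5*(-½))*(3 - 5*(-½))))*3 = (7*(2*(5/2)*(3 + 5/2)))*3 = (7*(2*(5/2)*(11/2)))*3 = (7*(55/2))*3 = (385/2)*3 = 1155/2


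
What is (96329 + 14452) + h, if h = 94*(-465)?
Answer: 67071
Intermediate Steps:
h = -43710
(96329 + 14452) + h = (96329 + 14452) - 43710 = 110781 - 43710 = 67071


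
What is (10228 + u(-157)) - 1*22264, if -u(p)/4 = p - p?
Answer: -12036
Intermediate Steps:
u(p) = 0 (u(p) = -4*(p - p) = -4*0 = 0)
(10228 + u(-157)) - 1*22264 = (10228 + 0) - 1*22264 = 10228 - 22264 = -12036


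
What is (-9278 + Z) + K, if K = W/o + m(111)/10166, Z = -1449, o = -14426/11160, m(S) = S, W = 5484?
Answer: -1097668688143/73327358 ≈ -14969.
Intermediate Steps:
o = -7213/5580 (o = -14426*1/11160 = -7213/5580 ≈ -1.2927)
K = -311086118877/73327358 (K = 5484/(-7213/5580) + 111/10166 = 5484*(-5580/7213) + 111*(1/10166) = -30600720/7213 + 111/10166 = -311086118877/73327358 ≈ -4242.4)
(-9278 + Z) + K = (-9278 - 1449) - 311086118877/73327358 = -10727 - 311086118877/73327358 = -1097668688143/73327358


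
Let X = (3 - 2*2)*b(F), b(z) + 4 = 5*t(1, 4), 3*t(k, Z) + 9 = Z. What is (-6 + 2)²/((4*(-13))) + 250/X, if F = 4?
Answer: 9602/481 ≈ 19.963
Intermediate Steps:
t(k, Z) = -3 + Z/3
b(z) = -37/3 (b(z) = -4 + 5*(-3 + (⅓)*4) = -4 + 5*(-3 + 4/3) = -4 + 5*(-5/3) = -4 - 25/3 = -37/3)
X = 37/3 (X = (3 - 2*2)*(-37/3) = (3 - 4)*(-37/3) = -1*(-37/3) = 37/3 ≈ 12.333)
(-6 + 2)²/((4*(-13))) + 250/X = (-6 + 2)²/((4*(-13))) + 250/(37/3) = (-4)²/(-52) + 250*(3/37) = 16*(-1/52) + 750/37 = -4/13 + 750/37 = 9602/481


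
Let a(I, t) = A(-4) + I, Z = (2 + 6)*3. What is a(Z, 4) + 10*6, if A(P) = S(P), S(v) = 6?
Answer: 90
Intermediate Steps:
Z = 24 (Z = 8*3 = 24)
A(P) = 6
a(I, t) = 6 + I
a(Z, 4) + 10*6 = (6 + 24) + 10*6 = 30 + 60 = 90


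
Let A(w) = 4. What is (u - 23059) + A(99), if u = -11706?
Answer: -34761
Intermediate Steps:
(u - 23059) + A(99) = (-11706 - 23059) + 4 = -34765 + 4 = -34761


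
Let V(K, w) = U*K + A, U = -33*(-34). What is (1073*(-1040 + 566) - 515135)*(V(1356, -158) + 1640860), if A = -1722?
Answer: -3235592450090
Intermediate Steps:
U = 1122
V(K, w) = -1722 + 1122*K (V(K, w) = 1122*K - 1722 = -1722 + 1122*K)
(1073*(-1040 + 566) - 515135)*(V(1356, -158) + 1640860) = (1073*(-1040 + 566) - 515135)*((-1722 + 1122*1356) + 1640860) = (1073*(-474) - 515135)*((-1722 + 1521432) + 1640860) = (-508602 - 515135)*(1519710 + 1640860) = -1023737*3160570 = -3235592450090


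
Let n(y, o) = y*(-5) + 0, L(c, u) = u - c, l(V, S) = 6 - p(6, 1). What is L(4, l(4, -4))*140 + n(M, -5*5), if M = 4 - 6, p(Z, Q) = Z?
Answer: -550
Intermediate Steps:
l(V, S) = 0 (l(V, S) = 6 - 1*6 = 6 - 6 = 0)
M = -2
n(y, o) = -5*y (n(y, o) = -5*y + 0 = -5*y)
L(4, l(4, -4))*140 + n(M, -5*5) = (0 - 1*4)*140 - 5*(-2) = (0 - 4)*140 + 10 = -4*140 + 10 = -560 + 10 = -550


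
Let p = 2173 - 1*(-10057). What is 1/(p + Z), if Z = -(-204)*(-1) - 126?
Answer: 1/11900 ≈ 8.4034e-5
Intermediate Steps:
p = 12230 (p = 2173 + 10057 = 12230)
Z = -330 (Z = -51*4 - 126 = -204 - 126 = -330)
1/(p + Z) = 1/(12230 - 330) = 1/11900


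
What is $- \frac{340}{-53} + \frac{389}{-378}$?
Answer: $\frac{107903}{20034} \approx 5.386$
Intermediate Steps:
$- \frac{340}{-53} + \frac{389}{-378} = \left(-340\right) \left(- \frac{1}{53}\right) + 389 \left(- \frac{1}{378}\right) = \frac{340}{53} - \frac{389}{378} = \frac{107903}{20034}$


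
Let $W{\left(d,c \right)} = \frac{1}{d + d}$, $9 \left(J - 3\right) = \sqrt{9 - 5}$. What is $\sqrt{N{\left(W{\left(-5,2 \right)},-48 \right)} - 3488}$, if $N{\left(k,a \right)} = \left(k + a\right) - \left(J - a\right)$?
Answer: $\frac{i \sqrt{3228590}}{30} \approx 59.894 i$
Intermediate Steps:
$J = \frac{29}{9}$ ($J = 3 + \frac{\sqrt{9 - 5}}{9} = 3 + \frac{\sqrt{4}}{9} = 3 + \frac{1}{9} \cdot 2 = 3 + \frac{2}{9} = \frac{29}{9} \approx 3.2222$)
$W{\left(d,c \right)} = \frac{1}{2 d}$
$N{\left(k,a \right)} = - \frac{29}{9} + k + 2 a$ ($N{\left(k,a \right)} = \left(k + a\right) + \left(a - \frac{29}{9}\right) = \left(a + k\right) + \left(a - \frac{29}{9}\right) = \left(a + k\right) + \left(- \frac{29}{9} + a\right) = - \frac{29}{9} + k + 2 a$)
$\sqrt{N{\left(W{\left(-5,2 \right)},-48 \right)} - 3488} = \sqrt{\left(- \frac{29}{9} + \frac{1}{2 \left(-5\right)} + 2 \left(-48\right)\right) - 3488} = \sqrt{\left(- \frac{29}{9} + \frac{1}{2} \left(- \frac{1}{5}\right) - 96\right) - 3488} = \sqrt{\left(- \frac{29}{9} - \frac{1}{10} - 96\right) - 3488} = \sqrt{- \frac{8939}{90} - 3488} = \sqrt{- \frac{322859}{90}} = \frac{i \sqrt{3228590}}{30}$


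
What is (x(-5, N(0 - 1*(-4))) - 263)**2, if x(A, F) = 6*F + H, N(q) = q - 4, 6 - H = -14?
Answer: 59049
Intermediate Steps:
H = 20 (H = 6 - 1*(-14) = 6 + 14 = 20)
N(q) = -4 + q
x(A, F) = 20 + 6*F (x(A, F) = 6*F + 20 = 20 + 6*F)
(x(-5, N(0 - 1*(-4))) - 263)**2 = ((20 + 6*(-4 + (0 - 1*(-4)))) - 263)**2 = ((20 + 6*(-4 + (0 + 4))) - 263)**2 = ((20 + 6*(-4 + 4)) - 263)**2 = ((20 + 6*0) - 263)**2 = ((20 + 0) - 263)**2 = (20 - 263)**2 = (-243)**2 = 59049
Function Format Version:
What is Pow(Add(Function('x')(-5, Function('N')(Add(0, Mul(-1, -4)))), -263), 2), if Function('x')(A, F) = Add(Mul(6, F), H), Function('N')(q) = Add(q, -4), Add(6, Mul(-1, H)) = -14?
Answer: 59049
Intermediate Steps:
H = 20 (H = Add(6, Mul(-1, -14)) = Add(6, 14) = 20)
Function('N')(q) = Add(-4, q)
Function('x')(A, F) = Add(20, Mul(6, F)) (Function('x')(A, F) = Add(Mul(6, F), 20) = Add(20, Mul(6, F)))
Pow(Add(Function('x')(-5, Function('N')(Add(0, Mul(-1, -4)))), -263), 2) = Pow(Add(Add(20, Mul(6, Add(-4, Add(0, Mul(-1, -4))))), -263), 2) = Pow(Add(Add(20, Mul(6, Add(-4, Add(0, 4)))), -263), 2) = Pow(Add(Add(20, Mul(6, Add(-4, 4))), -263), 2) = Pow(Add(Add(20, Mul(6, 0)), -263), 2) = Pow(Add(Add(20, 0), -263), 2) = Pow(Add(20, -263), 2) = Pow(-243, 2) = 59049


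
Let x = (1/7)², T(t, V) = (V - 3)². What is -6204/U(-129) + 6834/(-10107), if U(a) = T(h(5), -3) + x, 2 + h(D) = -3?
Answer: -1028183194/5946285 ≈ -172.91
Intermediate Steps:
h(D) = -5 (h(D) = -2 - 3 = -5)
T(t, V) = (-3 + V)²
x = 1/49 (x = (⅐)² = 1/49 ≈ 0.020408)
U(a) = 1765/49 (U(a) = (-3 - 3)² + 1/49 = (-6)² + 1/49 = 36 + 1/49 = 1765/49)
-6204/U(-129) + 6834/(-10107) = -6204/1765/49 + 6834/(-10107) = -6204*49/1765 + 6834*(-1/10107) = -303996/1765 - 2278/3369 = -1028183194/5946285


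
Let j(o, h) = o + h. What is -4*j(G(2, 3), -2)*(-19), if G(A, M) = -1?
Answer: -228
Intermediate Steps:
j(o, h) = h + o
-4*j(G(2, 3), -2)*(-19) = -4*(-2 - 1)*(-19) = -4*(-3)*(-19) = 12*(-19) = -228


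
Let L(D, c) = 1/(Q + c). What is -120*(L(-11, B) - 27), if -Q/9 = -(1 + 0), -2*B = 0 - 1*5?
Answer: 74280/23 ≈ 3229.6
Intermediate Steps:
B = 5/2 (B = -(0 - 1*5)/2 = -(0 - 5)/2 = -½*(-5) = 5/2 ≈ 2.5000)
Q = 9 (Q = -(-9)*(1 + 0) = -(-9) = -9*(-1) = 9)
L(D, c) = 1/(9 + c)
-120*(L(-11, B) - 27) = -120*(1/(9 + 5/2) - 27) = -120*(1/(23/2) - 27) = -120*(2/23 - 27) = -120*(-619/23) = 74280/23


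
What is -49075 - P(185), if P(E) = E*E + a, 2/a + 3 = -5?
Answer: -333199/4 ≈ -83300.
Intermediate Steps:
a = -¼ (a = 2/(-3 - 5) = 2/(-8) = 2*(-⅛) = -¼ ≈ -0.25000)
P(E) = -¼ + E² (P(E) = E*E - ¼ = E² - ¼ = -¼ + E²)
-49075 - P(185) = -49075 - (-¼ + 185²) = -49075 - (-¼ + 34225) = -49075 - 1*136899/4 = -49075 - 136899/4 = -333199/4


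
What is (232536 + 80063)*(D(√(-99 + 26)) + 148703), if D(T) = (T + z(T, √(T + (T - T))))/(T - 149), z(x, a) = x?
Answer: 73956698133288/1591 - 6653893*I*√73/1591 ≈ 4.6484e+10 - 35733.0*I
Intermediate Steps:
D(T) = 2*T/(-149 + T) (D(T) = (T + T)/(T - 149) = (2*T)/(-149 + T) = 2*T/(-149 + T))
(232536 + 80063)*(D(√(-99 + 26)) + 148703) = (232536 + 80063)*(2*√(-99 + 26)/(-149 + √(-99 + 26)) + 148703) = 312599*(2*√(-73)/(-149 + √(-73)) + 148703) = 312599*(2*(I*√73)/(-149 + I*√73) + 148703) = 312599*(2*I*√73/(-149 + I*√73) + 148703) = 312599*(148703 + 2*I*√73/(-149 + I*√73)) = 46484409097 + 625198*I*√73/(-149 + I*√73)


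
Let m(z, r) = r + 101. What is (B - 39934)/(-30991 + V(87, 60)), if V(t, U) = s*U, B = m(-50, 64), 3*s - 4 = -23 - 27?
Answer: 39769/31911 ≈ 1.2462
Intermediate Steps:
m(z, r) = 101 + r
s = -46/3 (s = 4/3 + (-23 - 27)/3 = 4/3 + (1/3)*(-50) = 4/3 - 50/3 = -46/3 ≈ -15.333)
B = 165 (B = 101 + 64 = 165)
V(t, U) = -46*U/3
(B - 39934)/(-30991 + V(87, 60)) = (165 - 39934)/(-30991 - 46/3*60) = -39769/(-30991 - 920) = -39769/(-31911) = -39769*(-1/31911) = 39769/31911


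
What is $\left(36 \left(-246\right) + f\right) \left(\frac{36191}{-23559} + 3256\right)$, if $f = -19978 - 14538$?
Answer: $- \frac{3325414210636}{23559} \approx -1.4115 \cdot 10^{8}$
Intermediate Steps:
$f = -34516$ ($f = -19978 - 14538 = -34516$)
$\left(36 \left(-246\right) + f\right) \left(\frac{36191}{-23559} + 3256\right) = \left(36 \left(-246\right) - 34516\right) \left(\frac{36191}{-23559} + 3256\right) = \left(-8856 - 34516\right) \left(36191 \left(- \frac{1}{23559}\right) + 3256\right) = - 43372 \left(- \frac{36191}{23559} + 3256\right) = \left(-43372\right) \frac{76671913}{23559} = - \frac{3325414210636}{23559}$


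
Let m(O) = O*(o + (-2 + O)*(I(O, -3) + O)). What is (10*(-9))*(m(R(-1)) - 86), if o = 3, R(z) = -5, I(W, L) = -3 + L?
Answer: 43740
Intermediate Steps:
m(O) = O*(3 + (-6 + O)*(-2 + O)) (m(O) = O*(3 + (-2 + O)*((-3 - 3) + O)) = O*(3 + (-2 + O)*(-6 + O)) = O*(3 + (-6 + O)*(-2 + O)))
(10*(-9))*(m(R(-1)) - 86) = (10*(-9))*(-5*(15 + (-5)² - 8*(-5)) - 86) = -90*(-5*(15 + 25 + 40) - 86) = -90*(-5*80 - 86) = -90*(-400 - 86) = -90*(-486) = 43740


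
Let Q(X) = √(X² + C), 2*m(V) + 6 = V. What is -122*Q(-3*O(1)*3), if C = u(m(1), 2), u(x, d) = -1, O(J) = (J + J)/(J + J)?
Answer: -488*√5 ≈ -1091.2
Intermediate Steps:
O(J) = 1 (O(J) = (2*J)/((2*J)) = (2*J)*(1/(2*J)) = 1)
m(V) = -3 + V/2
C = -1
Q(X) = √(-1 + X²) (Q(X) = √(X² - 1) = √(-1 + X²))
-122*Q(-3*O(1)*3) = -122*√(-1 + (-3*1*3)²) = -122*√(-1 + (-3*3)²) = -122*√(-1 + (-9)²) = -122*√(-1 + 81) = -488*√5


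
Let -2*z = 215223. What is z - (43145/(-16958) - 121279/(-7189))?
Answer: -6560389364145/60955531 ≈ -1.0763e+5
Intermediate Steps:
z = -215223/2 (z = -1/2*215223 = -215223/2 ≈ -1.0761e+5)
z - (43145/(-16958) - 121279/(-7189)) = -215223/2 - (43145/(-16958) - 121279/(-7189)) = -215223/2 - (43145*(-1/16958) - 121279*(-1/7189)) = -215223/2 - (-43145/16958 + 121279/7189) = -215223/2 - 1*1746479877/121911062 = -215223/2 - 1746479877/121911062 = -6560389364145/60955531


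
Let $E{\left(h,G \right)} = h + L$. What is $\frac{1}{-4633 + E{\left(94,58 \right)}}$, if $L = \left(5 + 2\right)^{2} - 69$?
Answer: $- \frac{1}{4559} \approx -0.00021935$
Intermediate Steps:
$L = -20$ ($L = 7^{2} - 69 = 49 - 69 = -20$)
$E{\left(h,G \right)} = -20 + h$ ($E{\left(h,G \right)} = h - 20 = -20 + h$)
$\frac{1}{-4633 + E{\left(94,58 \right)}} = \frac{1}{-4633 + \left(-20 + 94\right)} = \frac{1}{-4633 + 74} = \frac{1}{-4559} = - \frac{1}{4559}$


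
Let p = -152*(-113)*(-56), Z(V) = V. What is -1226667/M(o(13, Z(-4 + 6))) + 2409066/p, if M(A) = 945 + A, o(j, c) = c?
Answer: -591079199727/455438816 ≈ -1297.8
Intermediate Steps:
p = -961856 (p = 17176*(-56) = -961856)
-1226667/M(o(13, Z(-4 + 6))) + 2409066/p = -1226667/(945 + (-4 + 6)) + 2409066/(-961856) = -1226667/(945 + 2) + 2409066*(-1/961856) = -1226667/947 - 1204533/480928 = -591079199727/455438816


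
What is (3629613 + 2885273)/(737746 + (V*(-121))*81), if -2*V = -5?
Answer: 13029772/1426487 ≈ 9.1342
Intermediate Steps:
V = 5/2 (V = -1/2*(-5) = 5/2 ≈ 2.5000)
(3629613 + 2885273)/(737746 + (V*(-121))*81) = (3629613 + 2885273)/(737746 + ((5/2)*(-121))*81) = 6514886/(737746 - 605/2*81) = 6514886/(737746 - 49005/2) = 6514886/(1426487/2) = 6514886*(2/1426487) = 13029772/1426487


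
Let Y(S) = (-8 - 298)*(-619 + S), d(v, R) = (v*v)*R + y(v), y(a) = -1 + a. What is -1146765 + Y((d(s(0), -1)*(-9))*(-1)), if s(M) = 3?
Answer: -938073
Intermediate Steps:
d(v, R) = -1 + v + R*v² (d(v, R) = (v*v)*R + (-1 + v) = v²*R + (-1 + v) = R*v² + (-1 + v) = -1 + v + R*v²)
Y(S) = 189414 - 306*S (Y(S) = -306*(-619 + S) = 189414 - 306*S)
-1146765 + Y((d(s(0), -1)*(-9))*(-1)) = -1146765 + (189414 - 306*(-1 + 3 - 1*3²)*(-9)*(-1)) = -1146765 + (189414 - 306*(-1 + 3 - 1*9)*(-9)*(-1)) = -1146765 + (189414 - 306*(-1 + 3 - 9)*(-9)*(-1)) = -1146765 + (189414 - 306*(-7*(-9))*(-1)) = -1146765 + (189414 - 19278*(-1)) = -1146765 + (189414 - 306*(-63)) = -1146765 + (189414 + 19278) = -1146765 + 208692 = -938073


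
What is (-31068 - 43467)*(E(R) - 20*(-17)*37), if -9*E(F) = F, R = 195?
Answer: -936035375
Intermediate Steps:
E(F) = -F/9
(-31068 - 43467)*(E(R) - 20*(-17)*37) = (-31068 - 43467)*(-⅑*195 - 20*(-17)*37) = -74535*(-65/3 + 340*37) = -74535*(-65/3 + 12580) = -74535*37675/3 = -936035375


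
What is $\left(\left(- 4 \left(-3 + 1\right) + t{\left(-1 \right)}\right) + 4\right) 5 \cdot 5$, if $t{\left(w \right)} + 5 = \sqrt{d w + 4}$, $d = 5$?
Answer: $175 + 25 i \approx 175.0 + 25.0 i$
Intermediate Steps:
$t{\left(w \right)} = -5 + \sqrt{4 + 5 w}$ ($t{\left(w \right)} = -5 + \sqrt{5 w + 4} = -5 + \sqrt{4 + 5 w}$)
$\left(\left(- 4 \left(-3 + 1\right) + t{\left(-1 \right)}\right) + 4\right) 5 \cdot 5 = \left(\left(- 4 \left(-3 + 1\right) - \left(5 - \sqrt{4 + 5 \left(-1\right)}\right)\right) + 4\right) 5 \cdot 5 = \left(\left(\left(-4\right) \left(-2\right) - \left(5 - \sqrt{4 - 5}\right)\right) + 4\right) 5 \cdot 5 = \left(\left(8 - \left(5 - \sqrt{-1}\right)\right) + 4\right) 5 \cdot 5 = \left(\left(8 - \left(5 - i\right)\right) + 4\right) 5 \cdot 5 = \left(\left(3 + i\right) + 4\right) 5 \cdot 5 = \left(7 + i\right) 5 \cdot 5 = \left(35 + 5 i\right) 5 = 175 + 25 i$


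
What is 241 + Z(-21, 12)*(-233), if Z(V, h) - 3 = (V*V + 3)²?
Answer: -45933146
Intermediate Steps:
Z(V, h) = 3 + (3 + V²)² (Z(V, h) = 3 + (V*V + 3)² = 3 + (V² + 3)² = 3 + (3 + V²)²)
241 + Z(-21, 12)*(-233) = 241 + (3 + (3 + (-21)²)²)*(-233) = 241 + (3 + (3 + 441)²)*(-233) = 241 + (3 + 444²)*(-233) = 241 + (3 + 197136)*(-233) = 241 + 197139*(-233) = 241 - 45933387 = -45933146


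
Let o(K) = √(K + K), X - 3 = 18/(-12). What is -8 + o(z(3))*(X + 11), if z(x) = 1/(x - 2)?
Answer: -8 + 25*√2/2 ≈ 9.6777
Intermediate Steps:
X = 3/2 (X = 3 + 18/(-12) = 3 + 18*(-1/12) = 3 - 3/2 = 3/2 ≈ 1.5000)
z(x) = 1/(-2 + x)
o(K) = √2*√K (o(K) = √(2*K) = √2*√K)
-8 + o(z(3))*(X + 11) = -8 + (√2*√(1/(-2 + 3)))*(3/2 + 11) = -8 + (√2*√(1/1))*(25/2) = -8 + (√2*√1)*(25/2) = -8 + (√2*1)*(25/2) = -8 + √2*(25/2) = -8 + 25*√2/2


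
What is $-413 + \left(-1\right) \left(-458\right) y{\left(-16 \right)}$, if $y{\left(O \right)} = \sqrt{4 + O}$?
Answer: $-413 + 916 i \sqrt{3} \approx -413.0 + 1586.6 i$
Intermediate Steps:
$-413 + \left(-1\right) \left(-458\right) y{\left(-16 \right)} = -413 + \left(-1\right) \left(-458\right) \sqrt{4 - 16} = -413 + 458 \sqrt{-12} = -413 + 458 \cdot 2 i \sqrt{3} = -413 + 916 i \sqrt{3}$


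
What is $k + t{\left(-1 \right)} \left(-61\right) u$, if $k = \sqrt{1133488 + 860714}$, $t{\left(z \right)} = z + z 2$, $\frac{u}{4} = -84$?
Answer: $-61488 + 21 \sqrt{4522} \approx -60076.0$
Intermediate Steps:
$u = -336$ ($u = 4 \left(-84\right) = -336$)
$t{\left(z \right)} = 3 z$ ($t{\left(z \right)} = z + 2 z = 3 z$)
$k = 21 \sqrt{4522}$ ($k = \sqrt{1994202} = 21 \sqrt{4522} \approx 1412.2$)
$k + t{\left(-1 \right)} \left(-61\right) u = 21 \sqrt{4522} + 3 \left(-1\right) \left(-61\right) \left(-336\right) = 21 \sqrt{4522} + \left(-3\right) \left(-61\right) \left(-336\right) = 21 \sqrt{4522} + 183 \left(-336\right) = 21 \sqrt{4522} - 61488 = -61488 + 21 \sqrt{4522}$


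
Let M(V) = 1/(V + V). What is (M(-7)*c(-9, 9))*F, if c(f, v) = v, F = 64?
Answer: -288/7 ≈ -41.143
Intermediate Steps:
M(V) = 1/(2*V)
(M(-7)*c(-9, 9))*F = (((½)/(-7))*9)*64 = (((½)*(-⅐))*9)*64 = -1/14*9*64 = -9/14*64 = -288/7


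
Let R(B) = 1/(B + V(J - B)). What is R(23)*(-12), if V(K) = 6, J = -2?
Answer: -12/29 ≈ -0.41379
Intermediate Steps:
R(B) = 1/(6 + B) (R(B) = 1/(B + 6) = 1/(6 + B))
R(23)*(-12) = -12/(6 + 23) = -12/29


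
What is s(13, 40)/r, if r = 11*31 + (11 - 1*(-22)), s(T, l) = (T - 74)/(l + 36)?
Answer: -61/28424 ≈ -0.0021461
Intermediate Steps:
s(T, l) = (-74 + T)/(36 + l)
r = 374 (r = 341 + (11 + 22) = 341 + 33 = 374)
s(13, 40)/r = ((-74 + 13)/(36 + 40))/374 = (-61/76)*(1/374) = ((1/76)*(-61))*(1/374) = -61/76*1/374 = -61/28424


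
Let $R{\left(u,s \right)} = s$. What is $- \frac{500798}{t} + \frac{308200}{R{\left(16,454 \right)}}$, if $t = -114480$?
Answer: $\frac{8877524573}{12993480} \approx 683.23$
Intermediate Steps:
$- \frac{500798}{t} + \frac{308200}{R{\left(16,454 \right)}} = - \frac{500798}{-114480} + \frac{308200}{454} = \left(-500798\right) \left(- \frac{1}{114480}\right) + 308200 \cdot \frac{1}{454} = \frac{250399}{57240} + \frac{154100}{227} = \frac{8877524573}{12993480}$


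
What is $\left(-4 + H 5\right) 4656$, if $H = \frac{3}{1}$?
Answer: $51216$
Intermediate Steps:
$H = 3$ ($H = 3 \cdot 1 = 3$)
$\left(-4 + H 5\right) 4656 = \left(-4 + 3 \cdot 5\right) 4656 = \left(-4 + 15\right) 4656 = 11 \cdot 4656 = 51216$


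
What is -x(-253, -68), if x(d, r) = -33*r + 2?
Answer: -2246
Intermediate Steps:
x(d, r) = 2 - 33*r
-x(-253, -68) = -(2 - 33*(-68)) = -(2 + 2244) = -1*2246 = -2246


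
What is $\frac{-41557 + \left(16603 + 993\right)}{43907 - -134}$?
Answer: $- \frac{23961}{44041} \approx -0.54406$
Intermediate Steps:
$\frac{-41557 + \left(16603 + 993\right)}{43907 - -134} = \frac{-41557 + 17596}{43907 + 134} = - \frac{23961}{44041}$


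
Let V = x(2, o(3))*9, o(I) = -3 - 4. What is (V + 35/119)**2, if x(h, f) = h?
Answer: 96721/289 ≈ 334.67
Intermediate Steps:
o(I) = -7
V = 18 (V = 2*9 = 18)
(V + 35/119)**2 = (18 + 35/119)**2 = (18 + 35*(1/119))**2 = (18 + 5/17)**2 = (311/17)**2 = 96721/289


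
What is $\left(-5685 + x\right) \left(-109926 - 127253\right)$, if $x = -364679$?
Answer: $87842563156$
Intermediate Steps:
$\left(-5685 + x\right) \left(-109926 - 127253\right) = \left(-5685 - 364679\right) \left(-109926 - 127253\right) = \left(-370364\right) \left(-237179\right) = 87842563156$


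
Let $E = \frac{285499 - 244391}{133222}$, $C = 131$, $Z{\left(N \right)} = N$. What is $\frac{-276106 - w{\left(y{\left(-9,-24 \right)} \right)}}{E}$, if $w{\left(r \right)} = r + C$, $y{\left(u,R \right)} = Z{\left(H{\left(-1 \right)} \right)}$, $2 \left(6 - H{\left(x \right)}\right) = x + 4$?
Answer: $- \frac{36801445113}{41108} \approx -8.9524 \cdot 10^{5}$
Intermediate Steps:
$H{\left(x \right)} = 4 - \frac{x}{2}$ ($H{\left(x \right)} = 6 - \frac{x + 4}{2} = 6 - \frac{4 + x}{2} = 6 - \left(2 + \frac{x}{2}\right) = 4 - \frac{x}{2}$)
$y{\left(u,R \right)} = \frac{9}{2}$ ($y{\left(u,R \right)} = 4 - - \frac{1}{2} = 4 + \frac{1}{2} = \frac{9}{2}$)
$w{\left(r \right)} = 131 + r$ ($w{\left(r \right)} = r + 131 = 131 + r$)
$E = \frac{20554}{66611}$ ($E = 41108 \cdot \frac{1}{133222} = \frac{20554}{66611} \approx 0.30857$)
$\frac{-276106 - w{\left(y{\left(-9,-24 \right)} \right)}}{E} = \frac{-276106 - \left(131 + \frac{9}{2}\right)}{\frac{20554}{66611}} = \left(-276106 - \frac{271}{2}\right) \frac{66611}{20554} = \left(- \frac{552483}{2}\right) \frac{66611}{20554} = - \frac{36801445113}{41108}$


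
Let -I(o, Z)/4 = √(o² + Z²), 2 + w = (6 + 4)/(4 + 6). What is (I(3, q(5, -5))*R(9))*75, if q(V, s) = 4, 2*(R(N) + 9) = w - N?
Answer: 21000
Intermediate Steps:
w = -1 (w = -2 + (6 + 4)/(4 + 6) = -2 + 10/10 = -2 + 10*(⅒) = -2 + 1 = -1)
R(N) = -19/2 - N/2 (R(N) = -9 + (-1 - N)/2 = -9 + (-½ - N/2) = -19/2 - N/2)
I(o, Z) = -4*√(Z² + o²) (I(o, Z) = -4*√(o² + Z²) = -4*√(Z² + o²))
(I(3, q(5, -5))*R(9))*75 = ((-4*√(4² + 3²))*(-19/2 - ½*9))*75 = ((-4*√(16 + 9))*(-19/2 - 9/2))*75 = (-4*√25*(-14))*75 = (-4*5*(-14))*75 = -20*(-14)*75 = 280*75 = 21000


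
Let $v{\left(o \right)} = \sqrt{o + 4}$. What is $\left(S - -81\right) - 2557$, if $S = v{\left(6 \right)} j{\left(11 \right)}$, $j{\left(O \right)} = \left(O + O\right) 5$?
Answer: $-2476 + 110 \sqrt{10} \approx -2128.1$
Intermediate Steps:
$v{\left(o \right)} = \sqrt{4 + o}$
$j{\left(O \right)} = 10 O$ ($j{\left(O \right)} = 2 O 5 = 10 O$)
$S = 110 \sqrt{10}$ ($S = \sqrt{4 + 6} \cdot 10 \cdot 11 = \sqrt{10} \cdot 110 = 110 \sqrt{10} \approx 347.85$)
$\left(S - -81\right) - 2557 = \left(110 \sqrt{10} - -81\right) - 2557 = \left(110 \sqrt{10} + \left(-338 + 419\right)\right) - 2557 = \left(110 \sqrt{10} + 81\right) - 2557 = \left(81 + 110 \sqrt{10}\right) - 2557 = -2476 + 110 \sqrt{10}$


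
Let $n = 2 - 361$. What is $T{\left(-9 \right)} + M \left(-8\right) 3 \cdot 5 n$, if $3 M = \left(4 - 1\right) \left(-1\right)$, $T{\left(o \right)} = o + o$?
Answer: $-43098$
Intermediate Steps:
$T{\left(o \right)} = 2 o$
$M = -1$ ($M = \frac{\left(4 - 1\right) \left(-1\right)}{3} = \frac{3 \left(-1\right)}{3} = \frac{1}{3} \left(-3\right) = -1$)
$n = -359$ ($n = 2 - 361 = -359$)
$T{\left(-9 \right)} + M \left(-8\right) 3 \cdot 5 n = 2 \left(-9\right) + \left(-1\right) \left(-8\right) 3 \cdot 5 \left(-359\right) = -18 + 8 \cdot 15 \left(-359\right) = -18 + 120 \left(-359\right) = -18 - 43080 = -43098$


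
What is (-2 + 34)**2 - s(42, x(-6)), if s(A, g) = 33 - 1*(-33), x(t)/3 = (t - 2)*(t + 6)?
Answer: 958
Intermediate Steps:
x(t) = 3*(-2 + t)*(6 + t) (x(t) = 3*((t - 2)*(t + 6)) = 3*((-2 + t)*(6 + t)) = 3*(-2 + t)*(6 + t))
s(A, g) = 66 (s(A, g) = 33 + 33 = 66)
(-2 + 34)**2 - s(42, x(-6)) = (-2 + 34)**2 - 1*66 = 32**2 - 66 = 1024 - 66 = 958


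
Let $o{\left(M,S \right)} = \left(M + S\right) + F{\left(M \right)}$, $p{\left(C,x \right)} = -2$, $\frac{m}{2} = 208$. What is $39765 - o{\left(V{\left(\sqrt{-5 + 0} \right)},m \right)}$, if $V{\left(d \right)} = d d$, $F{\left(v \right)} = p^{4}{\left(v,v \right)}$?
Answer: $39338$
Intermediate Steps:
$m = 416$ ($m = 2 \cdot 208 = 416$)
$F{\left(v \right)} = 16$ ($F{\left(v \right)} = \left(-2\right)^{4} = 16$)
$V{\left(d \right)} = d^{2}$
$o{\left(M,S \right)} = 16 + M + S$ ($o{\left(M,S \right)} = \left(M + S\right) + 16 = 16 + M + S$)
$39765 - o{\left(V{\left(\sqrt{-5 + 0} \right)},m \right)} = 39765 - \left(16 + \left(\sqrt{-5 + 0}\right)^{2} + 416\right) = 39765 - \left(16 + \left(\sqrt{-5}\right)^{2} + 416\right) = 39765 - \left(16 + \left(i \sqrt{5}\right)^{2} + 416\right) = 39765 - \left(16 - 5 + 416\right) = 39765 - 427 = 39338$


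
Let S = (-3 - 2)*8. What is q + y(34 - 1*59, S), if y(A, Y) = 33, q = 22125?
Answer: 22158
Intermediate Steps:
S = -40 (S = -5*8 = -40)
q + y(34 - 1*59, S) = 22125 + 33 = 22158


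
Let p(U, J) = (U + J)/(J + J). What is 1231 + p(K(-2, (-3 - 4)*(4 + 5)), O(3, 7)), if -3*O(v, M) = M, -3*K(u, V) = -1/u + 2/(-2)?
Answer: 34481/28 ≈ 1231.5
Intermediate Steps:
K(u, V) = 1/3 + 1/(3*u) (K(u, V) = -(-1/u + 2/(-2))/3 = -(-1/u + 2*(-1/2))/3 = -(-1/u - 1)/3 = -(-1 - 1/u)/3 = 1/3 + 1/(3*u))
O(v, M) = -M/3
p(U, J) = (J + U)/(2*J) (p(U, J) = (J + U)/((2*J)) = (J + U)*(1/(2*J)) = (J + U)/(2*J))
1231 + p(K(-2, (-3 - 4)*(4 + 5)), O(3, 7)) = 1231 + (-1/3*7 + (1/3)*(1 - 2)/(-2))/(2*((-1/3*7))) = 1231 + (-7/3 + (1/3)*(-1/2)*(-1))/(2*(-7/3)) = 1231 + (1/2)*(-3/7)*(-7/3 + 1/6) = 1231 + (1/2)*(-3/7)*(-13/6) = 1231 + 13/28 = 34481/28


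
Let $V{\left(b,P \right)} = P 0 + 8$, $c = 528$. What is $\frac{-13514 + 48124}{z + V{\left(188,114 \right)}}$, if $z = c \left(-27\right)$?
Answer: $- \frac{17305}{7124} \approx -2.4291$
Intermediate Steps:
$V{\left(b,P \right)} = 8$ ($V{\left(b,P \right)} = 0 + 8 = 8$)
$z = -14256$ ($z = 528 \left(-27\right) = -14256$)
$\frac{-13514 + 48124}{z + V{\left(188,114 \right)}} = \frac{-13514 + 48124}{-14256 + 8} = \frac{34610}{-14248} = 34610 \left(- \frac{1}{14248}\right) = - \frac{17305}{7124}$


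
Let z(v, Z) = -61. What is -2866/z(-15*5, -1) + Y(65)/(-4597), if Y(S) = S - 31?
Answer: 13172928/280417 ≈ 46.976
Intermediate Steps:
Y(S) = -31 + S
-2866/z(-15*5, -1) + Y(65)/(-4597) = -2866/(-61) + (-31 + 65)/(-4597) = -2866*(-1/61) + 34*(-1/4597) = 2866/61 - 34/4597 = 13172928/280417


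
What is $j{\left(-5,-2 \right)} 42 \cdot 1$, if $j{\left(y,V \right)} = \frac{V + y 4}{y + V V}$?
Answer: $924$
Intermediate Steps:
$j{\left(y,V \right)} = \frac{V + 4 y}{y + V^{2}}$
$j{\left(-5,-2 \right)} 42 \cdot 1 = \frac{-2 + 4 \left(-5\right)}{-5 + \left(-2\right)^{2}} \cdot 42 \cdot 1 = \frac{-2 - 20}{-5 + 4} \cdot 42 \cdot 1 = \frac{1}{-1} \left(-22\right) 42 \cdot 1 = \left(-1\right) \left(-22\right) 42 \cdot 1 = 22 \cdot 42 \cdot 1 = 924 \cdot 1 = 924$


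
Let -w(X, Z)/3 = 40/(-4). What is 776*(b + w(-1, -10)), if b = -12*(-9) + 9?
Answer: 114072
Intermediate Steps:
b = 117 (b = 108 + 9 = 117)
w(X, Z) = 30 (w(X, Z) = -120/(-4) = -120*(-1)/4 = -3*(-10) = 30)
776*(b + w(-1, -10)) = 776*(117 + 30) = 776*147 = 114072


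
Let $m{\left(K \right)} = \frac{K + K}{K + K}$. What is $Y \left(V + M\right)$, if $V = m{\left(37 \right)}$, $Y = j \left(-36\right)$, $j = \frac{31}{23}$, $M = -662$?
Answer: $\frac{737676}{23} \approx 32073.0$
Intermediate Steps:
$j = \frac{31}{23}$ ($j = 31 \cdot \frac{1}{23} = \frac{31}{23} \approx 1.3478$)
$Y = - \frac{1116}{23}$ ($Y = \frac{31}{23} \left(-36\right) = - \frac{1116}{23} \approx -48.522$)
$m{\left(K \right)} = 1$ ($m{\left(K \right)} = \frac{2 K}{2 K} = 2 K \frac{1}{2 K} = 1$)
$V = 1$
$Y \left(V + M\right) = - \frac{1116 \left(1 - 662\right)}{23} = \left(- \frac{1116}{23}\right) \left(-661\right) = \frac{737676}{23}$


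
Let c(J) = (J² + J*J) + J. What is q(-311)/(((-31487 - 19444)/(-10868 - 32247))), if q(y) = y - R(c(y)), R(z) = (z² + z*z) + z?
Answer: -3216351396224860/50931 ≈ -6.3151e+10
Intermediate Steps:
c(J) = J + 2*J² (c(J) = (J² + J²) + J = 2*J² + J = J + 2*J²)
R(z) = z + 2*z² (R(z) = (z² + z²) + z = 2*z² + z = z + 2*z²)
q(y) = y - y*(1 + 2*y)*(1 + 2*y*(1 + 2*y)) (q(y) = y - y*(1 + 2*y)*(1 + 2*(y*(1 + 2*y))) = y - y*(1 + 2*y)*(1 + 2*y*(1 + 2*y)))
q(-311)/(((-31487 - 19444)/(-10868 - 32247))) = ((-311)²*(-4 - 8*(-311) - 8*(-311)²))/(((-31487 - 19444)/(-10868 - 32247))) = (96721*(-4 + 2488 - 8*96721))/((-50931/(-43115))) = (96721*(-4 + 2488 - 773768))/((-50931*(-1/43115))) = (96721*(-771284))/(50931/43115) = -74599359764*43115/50931 = -3216351396224860/50931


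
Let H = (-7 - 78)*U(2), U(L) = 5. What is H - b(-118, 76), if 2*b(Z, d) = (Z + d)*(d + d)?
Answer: 2767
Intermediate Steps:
b(Z, d) = d*(Z + d) (b(Z, d) = ((Z + d)*(d + d))/2 = ((Z + d)*(2*d))/2 = (2*d*(Z + d))/2 = d*(Z + d))
H = -425 (H = (-7 - 78)*5 = -85*5 = -425)
H - b(-118, 76) = -425 - 76*(-118 + 76) = -425 - 76*(-42) = -425 - 1*(-3192) = -425 + 3192 = 2767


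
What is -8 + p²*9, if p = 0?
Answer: -8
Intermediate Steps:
-8 + p²*9 = -8 + 0²*9 = -8 + 0*9 = -8 + 0 = -8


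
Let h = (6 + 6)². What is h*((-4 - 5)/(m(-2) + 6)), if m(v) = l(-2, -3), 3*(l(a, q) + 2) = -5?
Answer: -3888/7 ≈ -555.43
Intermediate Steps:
l(a, q) = -11/3 (l(a, q) = -2 + (⅓)*(-5) = -2 - 5/3 = -11/3)
m(v) = -11/3
h = 144 (h = 12² = 144)
h*((-4 - 5)/(m(-2) + 6)) = 144*((-4 - 5)/(-11/3 + 6)) = 144*(-9/7/3) = 144*(-9*3/7) = 144*(-27/7) = -3888/7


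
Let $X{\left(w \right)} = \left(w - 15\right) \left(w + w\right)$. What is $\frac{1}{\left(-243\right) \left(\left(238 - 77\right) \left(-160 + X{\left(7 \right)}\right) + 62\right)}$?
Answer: $\frac{1}{10626390} \approx 9.4105 \cdot 10^{-8}$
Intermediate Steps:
$X{\left(w \right)} = 2 w \left(-15 + w\right)$ ($X{\left(w \right)} = \left(-15 + w\right) 2 w = 2 w \left(-15 + w\right)$)
$\frac{1}{\left(-243\right) \left(\left(238 - 77\right) \left(-160 + X{\left(7 \right)}\right) + 62\right)} = \frac{1}{\left(-243\right) \left(\left(238 - 77\right) \left(-160 + 2 \cdot 7 \left(-15 + 7\right)\right) + 62\right)} = \frac{1}{\left(-243\right) \left(161 \left(-160 + 2 \cdot 7 \left(-8\right)\right) + 62\right)} = \frac{1}{\left(-243\right) \left(161 \left(-160 - 112\right) + 62\right)} = \frac{1}{\left(-243\right) \left(161 \left(-272\right) + 62\right)} = \frac{1}{\left(-243\right) \left(-43792 + 62\right)} = \frac{1}{\left(-243\right) \left(-43730\right)} = \frac{1}{10626390}$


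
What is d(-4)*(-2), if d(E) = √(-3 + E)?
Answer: -2*I*√7 ≈ -5.2915*I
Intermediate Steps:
d(-4)*(-2) = √(-3 - 4)*(-2) = √(-7)*(-2) = (I*√7)*(-2) = -2*I*√7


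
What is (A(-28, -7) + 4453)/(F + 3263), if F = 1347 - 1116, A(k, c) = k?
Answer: 4425/3494 ≈ 1.2665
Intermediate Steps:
F = 231
(A(-28, -7) + 4453)/(F + 3263) = (-28 + 4453)/(231 + 3263) = 4425/3494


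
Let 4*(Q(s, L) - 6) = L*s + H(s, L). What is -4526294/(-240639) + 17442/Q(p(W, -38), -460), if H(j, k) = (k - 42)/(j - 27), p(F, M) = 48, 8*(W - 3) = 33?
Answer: 873088006270/55789505121 ≈ 15.650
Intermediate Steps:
W = 57/8 (W = 3 + (1/8)*33 = 3 + 33/8 = 57/8 ≈ 7.1250)
H(j, k) = (-42 + k)/(-27 + j)
Q(s, L) = 6 + L*s/4 + (-42 + L)/(4*(-27 + s)) (Q(s, L) = 6 + (L*s + (-42 + L)/(-27 + s))/4 = 6 + (L*s/4 + (-42 + L)/(4*(-27 + s))) = 6 + L*s/4 + (-42 + L)/(4*(-27 + s)))
-4526294/(-240639) + 17442/Q(p(W, -38), -460) = -4526294/(-240639) + 17442/(((-42 - 460 + (-27 + 48)*(24 - 460*48))/(4*(-27 + 48)))) = -4526294*(-1/240639) + 17442/(((1/4)*(-42 - 460 + 21*(24 - 22080))/21)) = 4526294/240639 + 17442/(((1/4)*(1/21)*(-42 - 460 + 21*(-22056)))) = 4526294/240639 + 17442/(((1/4)*(1/21)*(-42 - 460 - 463176))) = 4526294/240639 + 17442/(((1/4)*(1/21)*(-463678))) = 4526294/240639 + 17442/(-231839/42) = 4526294/240639 + 17442*(-42/231839) = 4526294/240639 - 732564/231839 = 873088006270/55789505121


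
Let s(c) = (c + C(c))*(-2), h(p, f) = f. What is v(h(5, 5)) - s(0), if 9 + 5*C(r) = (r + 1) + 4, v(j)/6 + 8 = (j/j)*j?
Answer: -98/5 ≈ -19.600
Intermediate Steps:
v(j) = -48 + 6*j (v(j) = -48 + 6*((j/j)*j) = -48 + 6*(1*j) = -48 + 6*j)
C(r) = -⅘ + r/5 (C(r) = -9/5 + ((r + 1) + 4)/5 = -9/5 + ((1 + r) + 4)/5 = -9/5 + (5 + r)/5 = -9/5 + (1 + r/5) = -⅘ + r/5)
s(c) = 8/5 - 12*c/5 (s(c) = (c + (-⅘ + c/5))*(-2) = (-⅘ + 6*c/5)*(-2) = 8/5 - 12*c/5)
v(h(5, 5)) - s(0) = (-48 + 6*5) - (8/5 - 12/5*0) = (-48 + 30) - (8/5 + 0) = -18 - 1*8/5 = -18 - 8/5 = -98/5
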